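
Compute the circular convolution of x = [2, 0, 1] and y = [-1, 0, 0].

(x ⊛ y)[n] = Σ(m=0 to 2) x[m] · y[(n-m) mod 3]

Computing each output sample:
(x ⊛ y)[0] = -2
(x ⊛ y)[1] = 0
(x ⊛ y)[2] = -1

x ⊛ y = [-2, 0, -1]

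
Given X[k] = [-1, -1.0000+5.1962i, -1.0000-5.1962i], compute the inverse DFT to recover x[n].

x[n] = (1/3) Σ(k=0 to 2) X[k] · e^(2πikn/3)

Computing each x[n]:
x[0] = -1
x[1] = -3
x[2] = 3

x = [-1, -3, 3]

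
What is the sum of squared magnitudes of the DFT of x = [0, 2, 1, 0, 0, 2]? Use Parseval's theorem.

Parseval: Σ|x[n]|² = (1/N)Σ|X[k]|², so Σ|X[k]|² = N·Σ|x[n]|² = 6·9.0000

Σ|X[k]|² = N·Σ|x[n]|² = 6·9.0000 = 54.0000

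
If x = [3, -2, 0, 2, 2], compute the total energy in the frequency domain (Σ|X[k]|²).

Parseval: Σ|x[n]|² = (1/N)Σ|X[k]|², so Σ|X[k]|² = N·Σ|x[n]|² = 5·21.0000

Σ|X[k]|² = N·Σ|x[n]|² = 5·21.0000 = 105.0000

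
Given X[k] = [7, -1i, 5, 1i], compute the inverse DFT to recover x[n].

x[n] = (1/4) Σ(k=0 to 3) X[k] · e^(2πikn/4)

Computing each x[n]:
x[0] = 3
x[1] = 1
x[2] = 3
x[3] = 0

x = [3, 1, 3, 0]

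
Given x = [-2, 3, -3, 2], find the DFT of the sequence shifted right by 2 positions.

Time shift by 2: X_shifted[k] = ω_4^(2k) · X[k]
Shifted x = [-3, 2, -2, 3]

DFT(x[n-2]) = [0, -1+1i, -10, -1-1i]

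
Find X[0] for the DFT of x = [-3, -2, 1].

X[0] = Σ(n=0 to 2) x[n] · ω_3^0 = Σ x[n]
= (-3) + (-2) + (1)

X[0] = -4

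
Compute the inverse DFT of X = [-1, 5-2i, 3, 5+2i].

x[n] = (1/4) Σ(k=0 to 3) X[k] · e^(2πikn/4)

Computing each x[n]:
x[0] = 3
x[1] = 0
x[2] = -2
x[3] = -2

x = [3, 0, -2, -2]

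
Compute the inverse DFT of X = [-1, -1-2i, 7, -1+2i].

x[n] = (1/4) Σ(k=0 to 3) X[k] · e^(2πikn/4)

Computing each x[n]:
x[0] = 1
x[1] = -1
x[2] = 2
x[3] = -3

x = [1, -1, 2, -3]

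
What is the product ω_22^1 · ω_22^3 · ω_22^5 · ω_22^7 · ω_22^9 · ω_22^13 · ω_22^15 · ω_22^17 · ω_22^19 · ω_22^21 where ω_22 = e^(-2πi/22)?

The primitive 22nd roots of unity are ω_22^k for k coprime to 22: k ∈ {1, 3, 5, 7, 9, 13, 15, 17, 19, 21}
Their product equals the constant term of the cyclotomic polynomial Φ_22(x) up to sign.
For n ≥ 3, the product of all primitive nth roots of unity is 1. (For n=1 it is 1; for n=2 it is -1.)

1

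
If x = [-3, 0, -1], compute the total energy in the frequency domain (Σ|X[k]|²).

Parseval: Σ|x[n]|² = (1/N)Σ|X[k]|², so Σ|X[k]|² = N·Σ|x[n]|² = 3·10.0000

Σ|X[k]|² = N·Σ|x[n]|² = 3·10.0000 = 30.0000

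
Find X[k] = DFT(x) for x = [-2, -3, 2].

X[k] = Σ(n=0 to 2) x[n] · ω_3^(nk)
where ω_3 = e^(-2πi/3)

Computing each X[k]:
X[0] = -3
X[1] = -1.5000+4.3301i
X[2] = -1.5000-4.3301i

X = [-3, -1.5000+4.3301i, -1.5000-4.3301i]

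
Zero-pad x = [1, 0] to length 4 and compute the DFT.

Original 2-point DFT: [1, 1]
Zero-padded 4-point DFT provides frequency interpolation.

DFT_4([x, 0, ...]) = [1, 1, 1, 1]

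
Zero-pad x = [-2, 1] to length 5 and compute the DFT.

Original 2-point DFT: [-1, -3]
Zero-padded 5-point DFT provides frequency interpolation.

DFT_5([x, 0, ...]) = [-1, -1.6910-0.9511i, -2.8090-0.5878i, -2.8090+0.5878i, -1.6910+0.9511i]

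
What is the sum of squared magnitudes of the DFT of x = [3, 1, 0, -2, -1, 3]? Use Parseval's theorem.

Parseval: Σ|x[n]|² = (1/N)Σ|X[k]|², so Σ|X[k]|² = N·Σ|x[n]|² = 6·24.0000

Σ|X[k]|² = N·Σ|x[n]|² = 6·24.0000 = 144.0000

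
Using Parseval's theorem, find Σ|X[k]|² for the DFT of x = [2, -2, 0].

Parseval: Σ|x[n]|² = (1/N)Σ|X[k]|², so Σ|X[k]|² = N·Σ|x[n]|² = 3·8.0000

Σ|X[k]|² = N·Σ|x[n]|² = 3·8.0000 = 24.0000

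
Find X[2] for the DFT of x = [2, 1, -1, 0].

X[2] = Σ(n=0 to 3) x[n] · ω_4^(2n) where ω_4 = e^(-2πi/4)
= (2)·ω_4^0 + (1)·ω_4^2 + (-1)·ω_4^4 + (0)·ω_4^6

X[2] = 0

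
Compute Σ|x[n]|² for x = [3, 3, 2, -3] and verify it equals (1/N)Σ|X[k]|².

Time domain:
Σ|x[n]|² = |3|² + |3|² + |2|² + |-3|² = 31.0000

Frequency domain:
(1/4)Σ|X[k]|² = (1/4)(|5|² + |1-6i|² + |5|² + |1+6i|²) = (1/4)·124.0000 = 31.0000

Both sides agree, confirming Parseval's theorem.

Σ|x[n]|² = (1/N)Σ|X[k]|² = 31.0000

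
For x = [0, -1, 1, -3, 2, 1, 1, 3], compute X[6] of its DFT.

X[6] = Σ(n=0 to 7) x[n] · ω_8^(6n) where ω_8 = e^(-2πi/8)
= (0)·ω_8^0 + (-1)·ω_8^6 + (1)·ω_8^12 + (-3)·ω_8^18 + (2)·ω_8^24 + (1)·ω_8^30 + (1)·ω_8^36 + (3)·ω_8^42

X[6] = 0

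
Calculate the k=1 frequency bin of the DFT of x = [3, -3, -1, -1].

X[1] = Σ(n=0 to 3) x[n] · ω_4^(1n) where ω_4 = e^(-2πi/4)
= (3)·ω_4^0 + (-3)·ω_4^1 + (-1)·ω_4^2 + (-1)·ω_4^3

X[1] = 4+2i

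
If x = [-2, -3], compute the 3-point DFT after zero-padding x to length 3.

Original 2-point DFT: [-5, 1]
Zero-padded 3-point DFT provides frequency interpolation.

DFT_3([x, 0, ...]) = [-5, -0.5000+2.5981i, -0.5000-2.5981i]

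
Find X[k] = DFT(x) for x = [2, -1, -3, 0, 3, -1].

X[k] = Σ(n=0 to 5) x[n] · ω_6^(nk)
where ω_6 = e^(-2πi/6)

Computing each X[k]:
X[0] = 0
X[1] = 1.0000+5.1962i
X[2] = 3.0000-5.1962i
X[3] = 4
X[4] = 3.0000+5.1962i
X[5] = 1.0000-5.1962i

X = [0, 1.0000+5.1962i, 3.0000-5.1962i, 4, 3.0000+5.1962i, 1.0000-5.1962i]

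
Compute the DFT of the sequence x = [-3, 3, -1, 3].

X[k] = Σ(n=0 to 3) x[n] · ω_4^(nk)
where ω_4 = e^(-2πi/4)

Computing each X[k]:
X[0] = 2
X[1] = -2
X[2] = -10
X[3] = -2

X = [2, -2, -10, -2]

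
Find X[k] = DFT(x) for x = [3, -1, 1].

X[k] = Σ(n=0 to 2) x[n] · ω_3^(nk)
where ω_3 = e^(-2πi/3)

Computing each X[k]:
X[0] = 3
X[1] = 3.0000+1.7321i
X[2] = 3.0000-1.7321i

X = [3, 3.0000+1.7321i, 3.0000-1.7321i]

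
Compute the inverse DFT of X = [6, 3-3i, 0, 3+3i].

x[n] = (1/4) Σ(k=0 to 3) X[k] · e^(2πikn/4)

Computing each x[n]:
x[0] = 3
x[1] = 3
x[2] = 0
x[3] = 0

x = [3, 3, 0, 0]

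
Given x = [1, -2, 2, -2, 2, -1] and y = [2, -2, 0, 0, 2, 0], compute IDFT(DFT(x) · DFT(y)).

(x ⊛ y)[n] = Σ(m=0 to 5) x[m] · y[(n-m) mod 6]

Computing each output sample:
(x ⊛ y)[0] = 8
(x ⊛ y)[1] = -10
(x ⊛ y)[2] = 12
(x ⊛ y)[3] = -10
(x ⊛ y)[4] = 10
(x ⊛ y)[5] = -10

x ⊛ y = [8, -10, 12, -10, 10, -10]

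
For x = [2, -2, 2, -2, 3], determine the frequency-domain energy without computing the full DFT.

Parseval: Σ|x[n]|² = (1/N)Σ|X[k]|², so Σ|X[k]|² = N·Σ|x[n]|² = 5·25.0000

Σ|X[k]|² = N·Σ|x[n]|² = 5·25.0000 = 125.0000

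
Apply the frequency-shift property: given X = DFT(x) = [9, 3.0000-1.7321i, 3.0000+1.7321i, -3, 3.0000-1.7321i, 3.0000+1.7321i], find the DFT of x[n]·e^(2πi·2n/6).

Modulation property: DFT(ω_6^(-2n)·x[n]) = X[(k-2) mod 6], so circularly shift X by 2 positions.

X[k-2] = [3.0000-1.7321i, 3.0000+1.7321i, 9, 3.0000-1.7321i, 3.0000+1.7321i, -3]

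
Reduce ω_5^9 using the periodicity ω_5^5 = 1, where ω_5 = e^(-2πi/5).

Since ω_5^5 = 1, powers reduce modulo 5.
9 mod 5 = 4
So ω_5^9 = ω_5^4 = e^(-2πi·4/5)

ω_5^9 = ω_5^4 = 0.3090+0.9511i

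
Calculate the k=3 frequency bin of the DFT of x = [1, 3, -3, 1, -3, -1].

X[3] = Σ(n=0 to 5) x[n] · ω_6^(3n) where ω_6 = e^(-2πi/6)
= (1)·ω_6^0 + (3)·ω_6^3 + (-3)·ω_6^6 + (1)·ω_6^9 + (-3)·ω_6^12 + (-1)·ω_6^15

X[3] = -8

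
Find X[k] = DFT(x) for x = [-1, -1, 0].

X[k] = Σ(n=0 to 2) x[n] · ω_3^(nk)
where ω_3 = e^(-2πi/3)

Computing each X[k]:
X[0] = -2
X[1] = -0.5000+0.8660i
X[2] = -0.5000-0.8660i

X = [-2, -0.5000+0.8660i, -0.5000-0.8660i]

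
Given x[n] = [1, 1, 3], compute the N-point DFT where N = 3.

X[k] = Σ(n=0 to 2) x[n] · ω_3^(nk)
where ω_3 = e^(-2πi/3)

Computing each X[k]:
X[0] = 5
X[1] = -1.0000+1.7321i
X[2] = -1.0000-1.7321i

X = [5, -1.0000+1.7321i, -1.0000-1.7321i]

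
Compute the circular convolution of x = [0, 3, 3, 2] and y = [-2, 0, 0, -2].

(x ⊛ y)[n] = Σ(m=0 to 3) x[m] · y[(n-m) mod 4]

Computing each output sample:
(x ⊛ y)[0] = -6
(x ⊛ y)[1] = -12
(x ⊛ y)[2] = -10
(x ⊛ y)[3] = -4

x ⊛ y = [-6, -12, -10, -4]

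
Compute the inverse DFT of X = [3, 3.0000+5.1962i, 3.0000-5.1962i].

x[n] = (1/3) Σ(k=0 to 2) X[k] · e^(2πikn/3)

Computing each x[n]:
x[0] = 3
x[1] = -3
x[2] = 3

x = [3, -3, 3]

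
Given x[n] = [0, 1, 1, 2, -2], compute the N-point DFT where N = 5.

X[k] = Σ(n=0 to 4) x[n] · ω_5^(nk)
where ω_5 = e^(-2πi/5)

Computing each X[k]:
X[0] = 2
X[1] = -2.7361-2.2654i
X[2] = 1.7361-2.7144i
X[3] = 1.7361+2.7144i
X[4] = -2.7361+2.2654i

X = [2, -2.7361-2.2654i, 1.7361-2.7144i, 1.7361+2.7144i, -2.7361+2.2654i]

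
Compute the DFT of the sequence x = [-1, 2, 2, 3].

X[k] = Σ(n=0 to 3) x[n] · ω_4^(nk)
where ω_4 = e^(-2πi/4)

Computing each X[k]:
X[0] = 6
X[1] = -3+1i
X[2] = -4
X[3] = -3-1i

X = [6, -3+1i, -4, -3-1i]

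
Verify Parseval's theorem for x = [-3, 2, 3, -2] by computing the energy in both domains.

Time domain:
Σ|x[n]|² = |-3|² + |2|² + |3|² + |-2|² = 26.0000

Frequency domain:
(1/4)Σ|X[k]|² = (1/4)(|0|² + |-6-4i|² + |0|² + |-6+4i|²) = (1/4)·104.0000 = 26.0000

Both sides agree, confirming Parseval's theorem.

Σ|x[n]|² = (1/N)Σ|X[k]|² = 26.0000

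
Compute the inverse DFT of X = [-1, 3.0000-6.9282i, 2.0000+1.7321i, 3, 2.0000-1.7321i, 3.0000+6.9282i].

x[n] = (1/6) Σ(k=0 to 5) X[k] · e^(2πikn/6)

Computing each x[n]:
x[0] = 2
x[1] = 1
x[2] = 2
x[3] = -1
x[4] = -3
x[5] = -2

x = [2, 1, 2, -1, -3, -2]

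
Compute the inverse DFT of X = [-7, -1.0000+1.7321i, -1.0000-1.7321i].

x[n] = (1/3) Σ(k=0 to 2) X[k] · e^(2πikn/3)

Computing each x[n]:
x[0] = -3
x[1] = -3
x[2] = -1

x = [-3, -3, -1]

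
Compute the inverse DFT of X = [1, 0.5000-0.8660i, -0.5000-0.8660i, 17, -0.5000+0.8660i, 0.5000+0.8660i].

x[n] = (1/6) Σ(k=0 to 5) X[k] · e^(2πikn/6)

Computing each x[n]:
x[0] = 3
x[1] = -2
x[2] = 3
x[3] = -3
x[4] = 3
x[5] = -3

x = [3, -2, 3, -3, 3, -3]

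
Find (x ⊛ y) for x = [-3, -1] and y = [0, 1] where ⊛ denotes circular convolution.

(x ⊛ y)[n] = Σ(m=0 to 1) x[m] · y[(n-m) mod 2]

Computing each output sample:
(x ⊛ y)[0] = -1
(x ⊛ y)[1] = -3

x ⊛ y = [-1, -3]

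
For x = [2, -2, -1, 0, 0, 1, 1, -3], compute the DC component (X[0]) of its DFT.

X[0] = Σ(n=0 to 7) x[n] · ω_8^0 = Σ x[n]
= (2) + (-2) + (-1) + (0) + (0) + (1) + (1) + (-3)

X[0] = -2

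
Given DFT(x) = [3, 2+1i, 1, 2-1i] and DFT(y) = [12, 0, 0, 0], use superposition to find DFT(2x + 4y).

By linearity: DFT(2x + 4y) = 2·DFT(x) + 4·DFT(y)
= 2·[3, 2+1i, 1, 2-1i] + 4·[12, 0, 0, 0]

Computing element-wise:
Z[0] = 2·(3) + 4·(12) = 54
Z[1] = 2·(2+1i) + 4·(0) = 4+2i
Z[2] = 2·(1) + 4·(0) = 2
Z[3] = 2·(2-1i) + 4·(0) = 4-2i

DFT(2x + 4y) = 2·X + 4·Y = [54, 4+2i, 2, 4-2i]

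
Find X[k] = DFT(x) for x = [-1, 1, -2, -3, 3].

X[k] = Σ(n=0 to 4) x[n] · ω_5^(nk)
where ω_5 = e^(-2πi/5)

Computing each X[k]:
X[0] = -2
X[1] = 4.2812+1.3143i
X[2] = -5.7812+2.1266i
X[3] = -5.7812-2.1266i
X[4] = 4.2812-1.3143i

X = [-2, 4.2812+1.3143i, -5.7812+2.1266i, -5.7812-2.1266i, 4.2812-1.3143i]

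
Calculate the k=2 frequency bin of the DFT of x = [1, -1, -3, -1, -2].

X[2] = Σ(n=0 to 4) x[n] · ω_5^(2n) where ω_5 = e^(-2πi/5)
= (1)·ω_5^0 + (-1)·ω_5^2 + (-3)·ω_5^4 + (-1)·ω_5^6 + (-2)·ω_5^8

X[2] = 2.1910-2.4899i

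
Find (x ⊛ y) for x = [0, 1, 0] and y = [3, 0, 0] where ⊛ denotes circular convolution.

(x ⊛ y)[n] = Σ(m=0 to 2) x[m] · y[(n-m) mod 3]

Computing each output sample:
(x ⊛ y)[0] = 0
(x ⊛ y)[1] = 3
(x ⊛ y)[2] = 0

x ⊛ y = [0, 3, 0]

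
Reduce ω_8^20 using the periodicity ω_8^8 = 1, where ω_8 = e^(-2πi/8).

Since ω_8^8 = 1, powers reduce modulo 8.
20 mod 8 = 4
So ω_8^20 = ω_8^4 = e^(-2πi·4/8)

ω_8^20 = ω_8^4 = -1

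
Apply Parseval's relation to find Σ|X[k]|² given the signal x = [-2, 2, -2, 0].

Parseval: Σ|x[n]|² = (1/N)Σ|X[k]|², so Σ|X[k]|² = N·Σ|x[n]|² = 4·12.0000

Σ|X[k]|² = N·Σ|x[n]|² = 4·12.0000 = 48.0000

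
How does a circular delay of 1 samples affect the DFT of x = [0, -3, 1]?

Time shift by 1: X_shifted[k] = ω_3^(1k) · X[k]
Shifted x = [1, 0, -3]

DFT(x[n-1]) = [-2, 2.5000-2.5981i, 2.5000+2.5981i]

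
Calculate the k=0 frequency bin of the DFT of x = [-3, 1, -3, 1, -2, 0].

X[0] = Σ(n=0 to 5) x[n] · ω_6^0 = Σ x[n]
= (-3) + (1) + (-3) + (1) + (-2) + (0)

X[0] = -6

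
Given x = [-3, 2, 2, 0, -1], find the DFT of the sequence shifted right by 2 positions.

Time shift by 2: X_shifted[k] = ω_5^(2k) · X[k]
Shifted x = [0, -1, -3, 2, 2]

DFT(x[n-2]) = [0, 1.1180+5.7921i, -1.1180-2.9919i, -1.1180+2.9919i, 1.1180-5.7921i]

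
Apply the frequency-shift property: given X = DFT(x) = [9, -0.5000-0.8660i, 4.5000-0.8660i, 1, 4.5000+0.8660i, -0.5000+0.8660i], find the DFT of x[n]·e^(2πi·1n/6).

Modulation property: DFT(ω_6^(-1n)·x[n]) = X[(k-1) mod 6], so circularly shift X by 1 positions.

X[k-1] = [-0.5000+0.8660i, 9, -0.5000-0.8660i, 4.5000-0.8660i, 1, 4.5000+0.8660i]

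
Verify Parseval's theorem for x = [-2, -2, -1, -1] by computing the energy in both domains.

Time domain:
Σ|x[n]|² = |-2|² + |-2|² + |-1|² + |-1|² = 10.0000

Frequency domain:
(1/4)Σ|X[k]|² = (1/4)(|-6|² + |-1+1i|² + |0|² + |-1-1i|²) = (1/4)·40.0000 = 10.0000

Both sides agree, confirming Parseval's theorem.

Σ|x[n]|² = (1/N)Σ|X[k]|² = 10.0000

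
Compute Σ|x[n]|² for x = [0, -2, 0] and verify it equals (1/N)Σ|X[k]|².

Time domain:
Σ|x[n]|² = |0|² + |-2|² + |0|² = 4.0000

Frequency domain:
(1/3)Σ|X[k]|² = (1/3)(|-2|² + |1.0000+1.7321i|² + |1.0000-1.7321i|²) = (1/3)·12.0000 = 4.0000

Both sides agree, confirming Parseval's theorem.

Σ|x[n]|² = (1/N)Σ|X[k]|² = 4.0000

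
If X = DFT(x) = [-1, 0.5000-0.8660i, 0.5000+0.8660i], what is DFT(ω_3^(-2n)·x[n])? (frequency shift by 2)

Modulation property: DFT(ω_3^(-2n)·x[n]) = X[(k-2) mod 3], so circularly shift X by 2 positions.

X[k-2] = [0.5000-0.8660i, 0.5000+0.8660i, -1]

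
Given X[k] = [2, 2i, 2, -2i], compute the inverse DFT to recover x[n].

x[n] = (1/4) Σ(k=0 to 3) X[k] · e^(2πikn/4)

Computing each x[n]:
x[0] = 1
x[1] = -1
x[2] = 1
x[3] = 1

x = [1, -1, 1, 1]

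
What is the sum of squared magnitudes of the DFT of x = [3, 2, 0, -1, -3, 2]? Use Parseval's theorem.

Parseval: Σ|x[n]|² = (1/N)Σ|X[k]|², so Σ|X[k]|² = N·Σ|x[n]|² = 6·27.0000

Σ|X[k]|² = N·Σ|x[n]|² = 6·27.0000 = 162.0000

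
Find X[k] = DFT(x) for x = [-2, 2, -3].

X[k] = Σ(n=0 to 2) x[n] · ω_3^(nk)
where ω_3 = e^(-2πi/3)

Computing each X[k]:
X[0] = -3
X[1] = -1.5000-4.3301i
X[2] = -1.5000+4.3301i

X = [-3, -1.5000-4.3301i, -1.5000+4.3301i]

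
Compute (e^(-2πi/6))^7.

Since ω_6^6 = 1, powers reduce modulo 6.
7 mod 6 = 1
So ω_6^7 = ω_6^1 = e^(-2πi·1/6)

ω_6^7 = ω_6^1 = 0.5000-0.8660i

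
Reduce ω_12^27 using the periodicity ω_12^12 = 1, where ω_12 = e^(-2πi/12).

Since ω_12^12 = 1, powers reduce modulo 12.
27 mod 12 = 3
So ω_12^27 = ω_12^3 = e^(-2πi·3/12)

ω_12^27 = ω_12^3 = -1i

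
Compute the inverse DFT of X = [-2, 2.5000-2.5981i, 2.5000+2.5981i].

x[n] = (1/3) Σ(k=0 to 2) X[k] · e^(2πikn/3)

Computing each x[n]:
x[0] = 1
x[1] = 0
x[2] = -3

x = [1, 0, -3]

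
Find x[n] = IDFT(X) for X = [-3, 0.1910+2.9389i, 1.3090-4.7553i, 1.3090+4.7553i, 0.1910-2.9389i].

x[n] = (1/5) Σ(k=0 to 4) X[k] · e^(2πikn/5)

Computing each x[n]:
x[0] = 0
x[1] = -1
x[2] = -3
x[3] = 2
x[4] = -1

x = [0, -1, -3, 2, -1]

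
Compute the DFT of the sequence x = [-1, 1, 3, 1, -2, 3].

X[k] = Σ(n=0 to 5) x[n] · ω_6^(nk)
where ω_6 = e^(-2πi/6)

Computing each X[k]:
X[0] = 5
X[1] = -0.5000-2.5981i
X[2] = -2.5000+6.0622i
X[3] = -5
X[4] = -2.5000-6.0622i
X[5] = -0.5000+2.5981i

X = [5, -0.5000-2.5981i, -2.5000+6.0622i, -5, -2.5000-6.0622i, -0.5000+2.5981i]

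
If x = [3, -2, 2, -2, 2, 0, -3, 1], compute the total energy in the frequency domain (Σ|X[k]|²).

Parseval: Σ|x[n]|² = (1/N)Σ|X[k]|², so Σ|X[k]|² = N·Σ|x[n]|² = 8·35.0000

Σ|X[k]|² = N·Σ|x[n]|² = 8·35.0000 = 280.0000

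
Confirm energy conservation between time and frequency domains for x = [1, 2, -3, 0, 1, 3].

Time domain:
Σ|x[n]|² = |1|² + |2|² + |-3|² + |0|² + |1|² + |3|² = 24.0000

Frequency domain:
(1/6)Σ|X[k]|² = (1/6)(|4|² + |4.5000+4.3301i|² + |-0.5000-2.5981i|² + |-6|² + |-0.5000+2.5981i|² + |4.5000-4.3301i|²) = (1/6)·144.0000 = 24.0000

Both sides agree, confirming Parseval's theorem.

Σ|x[n]|² = (1/N)Σ|X[k]|² = 24.0000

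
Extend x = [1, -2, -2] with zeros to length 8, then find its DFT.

Original 3-point DFT: [-3, 3, 3]
Zero-padded 8-point DFT provides frequency interpolation.

DFT_8([x, 0, ...]) = [-3, -0.4142+3.4142i, 3+2i, 2.4142-0.5858i, 1, 2.4142+0.5858i, 3-2i, -0.4142-3.4142i]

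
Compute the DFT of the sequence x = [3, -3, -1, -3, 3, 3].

X[k] = Σ(n=0 to 5) x[n] · ω_6^(nk)
where ω_6 = e^(-2πi/6)

Computing each X[k]:
X[0] = 2
X[1] = 5.0000+8.6603i
X[2] = -1.0000+1.7321i
X[3] = 8
X[4] = -1.0000-1.7321i
X[5] = 5.0000-8.6603i

X = [2, 5.0000+8.6603i, -1.0000+1.7321i, 8, -1.0000-1.7321i, 5.0000-8.6603i]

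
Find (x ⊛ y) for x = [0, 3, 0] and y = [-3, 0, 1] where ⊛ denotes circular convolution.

(x ⊛ y)[n] = Σ(m=0 to 2) x[m] · y[(n-m) mod 3]

Computing each output sample:
(x ⊛ y)[0] = 3
(x ⊛ y)[1] = -9
(x ⊛ y)[2] = 0

x ⊛ y = [3, -9, 0]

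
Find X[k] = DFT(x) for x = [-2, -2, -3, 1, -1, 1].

X[k] = Σ(n=0 to 5) x[n] · ω_6^(nk)
where ω_6 = e^(-2πi/6)

Computing each X[k]:
X[0] = -6
X[1] = -1.5000+4.3301i
X[2] = 1.5000+0.8660i
X[3] = -6
X[4] = 1.5000-0.8660i
X[5] = -1.5000-4.3301i

X = [-6, -1.5000+4.3301i, 1.5000+0.8660i, -6, 1.5000-0.8660i, -1.5000-4.3301i]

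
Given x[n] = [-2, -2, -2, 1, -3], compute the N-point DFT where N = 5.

X[k] = Σ(n=0 to 4) x[n] · ω_5^(nk)
where ω_5 = e^(-2πi/5)

Computing each X[k]:
X[0] = -8
X[1] = -2.7361+0.8123i
X[2] = 1.7361-3.4410i
X[3] = 1.7361+3.4410i
X[4] = -2.7361-0.8123i

X = [-8, -2.7361+0.8123i, 1.7361-3.4410i, 1.7361+3.4410i, -2.7361-0.8123i]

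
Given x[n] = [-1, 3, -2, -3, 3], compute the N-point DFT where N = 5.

X[k] = Σ(n=0 to 4) x[n] · ω_5^(nk)
where ω_5 = e^(-2πi/5)

Computing each X[k]:
X[0] = 0
X[1] = 4.8992-0.5878i
X[2] = -7.3992+0.9511i
X[3] = -7.3992-0.9511i
X[4] = 4.8992+0.5878i

X = [0, 4.8992-0.5878i, -7.3992+0.9511i, -7.3992-0.9511i, 4.8992+0.5878i]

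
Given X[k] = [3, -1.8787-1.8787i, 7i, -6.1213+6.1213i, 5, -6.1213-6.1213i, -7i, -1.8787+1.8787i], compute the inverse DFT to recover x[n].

x[n] = (1/8) Σ(k=0 to 7) X[k] · e^(2πikn/8)

Computing each x[n]:
x[0] = -1
x[1] = -2
x[2] = 3
x[3] = 0
x[4] = 3
x[5] = -2
x[6] = -1
x[7] = 3

x = [-1, -2, 3, 0, 3, -2, -1, 3]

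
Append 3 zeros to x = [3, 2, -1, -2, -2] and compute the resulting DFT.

Original 5-point DFT: [0, 5.4271-4.3920i, 2.0729-1.4001i, 2.0729+1.4001i, 5.4271+4.3920i]
Zero-padded 8-point DFT provides frequency interpolation.

DFT_8([x, 0, ...]) = [0, 7.8284+1.0000i, 2-4i, 2.1716-1.0000i, 0, 2.1716+1.0000i, 2+4i, 7.8284-1.0000i]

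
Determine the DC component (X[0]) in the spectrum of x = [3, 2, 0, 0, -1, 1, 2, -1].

X[0] = Σ(n=0 to 7) x[n] · ω_8^0 = Σ x[n]
= (3) + (2) + (0) + (0) + (-1) + (1) + (2) + (-1)

X[0] = 6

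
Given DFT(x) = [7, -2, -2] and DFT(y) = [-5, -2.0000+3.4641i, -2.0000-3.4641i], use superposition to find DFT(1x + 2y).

By linearity: DFT(1x + 2y) = 1·DFT(x) + 2·DFT(y)
= 1·[7, -2, -2] + 2·[-5, -2.0000+3.4641i, -2.0000-3.4641i]

Computing element-wise:
Z[0] = 1·(7) + 2·(-5) = -3
Z[1] = 1·(-2) + 2·(-2.0000+3.4641i) = -6.0000+6.9282i
Z[2] = 1·(-2) + 2·(-2.0000-3.4641i) = -6.0000-6.9282i

DFT(1x + 2y) = 1·X + 2·Y = [-3, -6.0000+6.9282i, -6.0000-6.9282i]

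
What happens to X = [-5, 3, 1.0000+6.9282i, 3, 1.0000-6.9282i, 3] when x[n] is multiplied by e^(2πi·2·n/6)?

Modulation property: DFT(ω_6^(-2n)·x[n]) = X[(k-2) mod 6], so circularly shift X by 2 positions.

X[k-2] = [1.0000-6.9282i, 3, -5, 3, 1.0000+6.9282i, 3]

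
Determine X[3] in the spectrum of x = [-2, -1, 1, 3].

X[3] = Σ(n=0 to 3) x[n] · ω_4^(3n) where ω_4 = e^(-2πi/4)
= (-2)·ω_4^0 + (-1)·ω_4^3 + (1)·ω_4^6 + (3)·ω_4^9

X[3] = -3-4i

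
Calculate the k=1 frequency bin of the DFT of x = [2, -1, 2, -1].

X[1] = Σ(n=0 to 3) x[n] · ω_4^(1n) where ω_4 = e^(-2πi/4)
= (2)·ω_4^0 + (-1)·ω_4^1 + (2)·ω_4^2 + (-1)·ω_4^3

X[1] = 0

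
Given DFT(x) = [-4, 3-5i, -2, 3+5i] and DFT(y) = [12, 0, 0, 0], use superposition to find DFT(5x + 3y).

By linearity: DFT(5x + 3y) = 5·DFT(x) + 3·DFT(y)
= 5·[-4, 3-5i, -2, 3+5i] + 3·[12, 0, 0, 0]

Computing element-wise:
Z[0] = 5·(-4) + 3·(12) = 16
Z[1] = 5·(3-5i) + 3·(0) = 15-25i
Z[2] = 5·(-2) + 3·(0) = -10
Z[3] = 5·(3+5i) + 3·(0) = 15+25i

DFT(5x + 3y) = 5·X + 3·Y = [16, 15-25i, -10, 15+25i]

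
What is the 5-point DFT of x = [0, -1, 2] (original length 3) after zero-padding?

Original 3-point DFT: [1, -0.5000+2.5981i, -0.5000-2.5981i]
Zero-padded 5-point DFT provides frequency interpolation.

DFT_5([x, 0, ...]) = [1, -1.9271-0.2245i, 1.4271+2.4899i, 1.4271-2.4899i, -1.9271+0.2245i]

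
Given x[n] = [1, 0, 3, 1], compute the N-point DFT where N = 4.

X[k] = Σ(n=0 to 3) x[n] · ω_4^(nk)
where ω_4 = e^(-2πi/4)

Computing each X[k]:
X[0] = 5
X[1] = -2+1i
X[2] = 3
X[3] = -2-1i

X = [5, -2+1i, 3, -2-1i]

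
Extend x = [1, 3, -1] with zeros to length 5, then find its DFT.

Original 3-point DFT: [3, -3.4641i, 3.4641i]
Zero-padded 5-point DFT provides frequency interpolation.

DFT_5([x, 0, ...]) = [3, 2.7361-2.2654i, -1.7361-2.7144i, -1.7361+2.7144i, 2.7361+2.2654i]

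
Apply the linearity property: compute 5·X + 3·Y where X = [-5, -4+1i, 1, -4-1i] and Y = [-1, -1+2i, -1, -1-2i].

By linearity: DFT(5x + 3y) = 5·DFT(x) + 3·DFT(y)
= 5·[-5, -4+1i, 1, -4-1i] + 3·[-1, -1+2i, -1, -1-2i]

Computing element-wise:
Z[0] = 5·(-5) + 3·(-1) = -28
Z[1] = 5·(-4+1i) + 3·(-1+2i) = -23+11i
Z[2] = 5·(1) + 3·(-1) = 2
Z[3] = 5·(-4-1i) + 3·(-1-2i) = -23-11i

DFT(5x + 3y) = 5·X + 3·Y = [-28, -23+11i, 2, -23-11i]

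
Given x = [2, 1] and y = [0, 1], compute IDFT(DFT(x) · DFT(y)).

(x ⊛ y)[n] = Σ(m=0 to 1) x[m] · y[(n-m) mod 2]

Computing each output sample:
(x ⊛ y)[0] = 1
(x ⊛ y)[1] = 2

x ⊛ y = [1, 2]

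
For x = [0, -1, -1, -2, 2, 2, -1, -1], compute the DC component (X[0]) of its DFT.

X[0] = Σ(n=0 to 7) x[n] · ω_8^0 = Σ x[n]
= (0) + (-1) + (-1) + (-2) + (2) + (2) + (-1) + (-1)

X[0] = -2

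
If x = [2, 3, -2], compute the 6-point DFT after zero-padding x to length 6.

Original 3-point DFT: [3, 1.5000-4.3301i, 1.5000+4.3301i]
Zero-padded 6-point DFT provides frequency interpolation.

DFT_6([x, 0, ...]) = [3, 4.5000-0.8660i, 1.5000-4.3301i, -3, 1.5000+4.3301i, 4.5000+0.8660i]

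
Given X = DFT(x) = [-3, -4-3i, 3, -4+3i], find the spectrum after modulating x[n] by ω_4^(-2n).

Modulation property: DFT(ω_4^(-2n)·x[n]) = X[(k-2) mod 4], so circularly shift X by 2 positions.

X[k-2] = [3, -4+3i, -3, -4-3i]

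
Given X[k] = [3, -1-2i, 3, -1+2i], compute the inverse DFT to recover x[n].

x[n] = (1/4) Σ(k=0 to 3) X[k] · e^(2πikn/4)

Computing each x[n]:
x[0] = 1
x[1] = 1
x[2] = 2
x[3] = -1

x = [1, 1, 2, -1]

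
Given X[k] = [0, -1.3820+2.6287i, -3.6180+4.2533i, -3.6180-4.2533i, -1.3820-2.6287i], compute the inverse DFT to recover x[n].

x[n] = (1/5) Σ(k=0 to 4) X[k] · e^(2πikn/5)

Computing each x[n]:
x[0] = -2
x[1] = -1
x[2] = 1
x[3] = -1
x[4] = 3

x = [-2, -1, 1, -1, 3]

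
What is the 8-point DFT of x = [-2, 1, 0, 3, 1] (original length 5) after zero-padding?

Original 5-point DFT: [3, -3.8090+1.7634i, -2.6910-2.8532i, -2.6910+2.8532i, -3.8090-1.7634i]
Zero-padded 8-point DFT provides frequency interpolation.

DFT_8([x, 0, ...]) = [3, -4.4142-2.8284i, -1+2i, -1.5858-2.8284i, -5, -1.5858+2.8284i, -1-2i, -4.4142+2.8284i]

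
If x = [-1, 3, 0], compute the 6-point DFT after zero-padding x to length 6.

Original 3-point DFT: [2, -2.5000-2.5981i, -2.5000+2.5981i]
Zero-padded 6-point DFT provides frequency interpolation.

DFT_6([x, 0, ...]) = [2, 0.5000-2.5981i, -2.5000-2.5981i, -4, -2.5000+2.5981i, 0.5000+2.5981i]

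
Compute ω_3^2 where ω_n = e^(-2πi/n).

ω_3^2 = e^(-2πi·2/3)
= cos(-2π·2/3) + i·sin(-2π·2/3)
= cos(-4π/3) + i·sin(-4π/3)

ω_3^2 = cos(-4π/3) + i·sin(-4π/3) = -0.5000+0.8660i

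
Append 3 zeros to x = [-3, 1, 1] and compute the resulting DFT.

Original 3-point DFT: [-1, -4, -4]
Zero-padded 6-point DFT provides frequency interpolation.

DFT_6([x, 0, ...]) = [-1, -3.0000-1.7321i, -4, -3, -4, -3.0000+1.7321i]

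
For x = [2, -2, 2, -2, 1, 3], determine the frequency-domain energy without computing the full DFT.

Parseval: Σ|x[n]|² = (1/N)Σ|X[k]|², so Σ|X[k]|² = N·Σ|x[n]|² = 6·26.0000

Σ|X[k]|² = N·Σ|x[n]|² = 6·26.0000 = 156.0000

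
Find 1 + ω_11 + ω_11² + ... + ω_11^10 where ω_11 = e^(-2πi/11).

Sum of all nth roots of unity equals 0 for n > 1 (geometric series with r ≠ 1).

0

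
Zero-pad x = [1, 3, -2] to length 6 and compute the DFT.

Original 3-point DFT: [2, 0.5000-4.3301i, 0.5000+4.3301i]
Zero-padded 6-point DFT provides frequency interpolation.

DFT_6([x, 0, ...]) = [2, 3.5000-0.8660i, 0.5000-4.3301i, -4, 0.5000+4.3301i, 3.5000+0.8660i]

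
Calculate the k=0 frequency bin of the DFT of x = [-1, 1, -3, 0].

X[0] = Σ(n=0 to 3) x[n] · ω_4^0 = Σ x[n]
= (-1) + (1) + (-3) + (0)

X[0] = -3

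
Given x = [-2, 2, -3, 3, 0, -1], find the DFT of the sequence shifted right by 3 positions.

Time shift by 3: X_shifted[k] = ω_6^(3k) · X[k]
Shifted x = [3, 0, -1, -2, 2, -3]

DFT(x[n-3]) = [-1, 3, 2.0000-5.1962i, 9, 2.0000+5.1962i, 3]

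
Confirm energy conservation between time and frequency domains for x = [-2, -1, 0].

Time domain:
Σ|x[n]|² = |-2|² + |-1|² + |0|² = 5.0000

Frequency domain:
(1/3)Σ|X[k]|² = (1/3)(|-3|² + |-1.5000+0.8660i|² + |-1.5000-0.8660i|²) = (1/3)·15.0000 = 5.0000

Both sides agree, confirming Parseval's theorem.

Σ|x[n]|² = (1/N)Σ|X[k]|² = 5.0000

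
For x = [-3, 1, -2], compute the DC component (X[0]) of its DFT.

X[0] = Σ(n=0 to 2) x[n] · ω_3^0 = Σ x[n]
= (-3) + (1) + (-2)

X[0] = -4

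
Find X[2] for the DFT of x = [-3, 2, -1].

X[2] = Σ(n=0 to 2) x[n] · ω_3^(2n) where ω_3 = e^(-2πi/3)
= (-3)·ω_3^0 + (2)·ω_3^2 + (-1)·ω_3^4

X[2] = -3.5000+2.5981i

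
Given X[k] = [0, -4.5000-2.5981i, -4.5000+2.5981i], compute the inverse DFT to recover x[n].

x[n] = (1/3) Σ(k=0 to 2) X[k] · e^(2πikn/3)

Computing each x[n]:
x[0] = -3
x[1] = 3
x[2] = 0

x = [-3, 3, 0]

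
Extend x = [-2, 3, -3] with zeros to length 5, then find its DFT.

Original 3-point DFT: [-2, -2.0000-5.1962i, -2.0000+5.1962i]
Zero-padded 5-point DFT provides frequency interpolation.

DFT_5([x, 0, ...]) = [-2, 1.3541-1.0898i, -5.3541-4.6165i, -5.3541+4.6165i, 1.3541+1.0898i]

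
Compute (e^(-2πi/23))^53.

Since ω_23^23 = 1, powers reduce modulo 23.
53 mod 23 = 7
So ω_23^53 = ω_23^7 = e^(-2πi·7/23)

ω_23^53 = ω_23^7 = -0.3349-0.9423i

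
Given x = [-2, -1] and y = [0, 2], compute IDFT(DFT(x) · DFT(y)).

(x ⊛ y)[n] = Σ(m=0 to 1) x[m] · y[(n-m) mod 2]

Computing each output sample:
(x ⊛ y)[0] = -2
(x ⊛ y)[1] = -4

x ⊛ y = [-2, -4]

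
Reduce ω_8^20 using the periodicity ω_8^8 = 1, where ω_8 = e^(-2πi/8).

Since ω_8^8 = 1, powers reduce modulo 8.
20 mod 8 = 4
So ω_8^20 = ω_8^4 = e^(-2πi·4/8)

ω_8^20 = ω_8^4 = -1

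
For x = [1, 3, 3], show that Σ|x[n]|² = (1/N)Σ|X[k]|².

Time domain:
Σ|x[n]|² = |1|² + |3|² + |3|² = 19.0000

Frequency domain:
(1/3)Σ|X[k]|² = (1/3)(|7|² + |-2|² + |-2|²) = (1/3)·57.0000 = 19.0000

Both sides agree, confirming Parseval's theorem.

Σ|x[n]|² = (1/N)Σ|X[k]|² = 19.0000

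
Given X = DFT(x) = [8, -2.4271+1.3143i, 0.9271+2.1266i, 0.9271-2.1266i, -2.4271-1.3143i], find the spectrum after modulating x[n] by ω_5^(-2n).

Modulation property: DFT(ω_5^(-2n)·x[n]) = X[(k-2) mod 5], so circularly shift X by 2 positions.

X[k-2] = [0.9271-2.1266i, -2.4271-1.3143i, 8, -2.4271+1.3143i, 0.9271+2.1266i]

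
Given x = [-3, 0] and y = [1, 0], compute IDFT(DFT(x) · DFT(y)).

(x ⊛ y)[n] = Σ(m=0 to 1) x[m] · y[(n-m) mod 2]

Computing each output sample:
(x ⊛ y)[0] = -3
(x ⊛ y)[1] = 0

x ⊛ y = [-3, 0]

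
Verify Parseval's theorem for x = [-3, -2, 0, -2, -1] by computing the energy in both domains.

Time domain:
Σ|x[n]|² = |-3|² + |-2|² + |0|² + |-2|² + |-1|² = 18.0000

Frequency domain:
(1/5)Σ|X[k]|² = (1/5)(|-8|² + |-2.3090-0.2245i|² + |-1.1910+2.4899i|² + |-1.1910-2.4899i|² + |-2.3090+0.2245i|²) = (1/5)·90.0000 = 18.0000

Both sides agree, confirming Parseval's theorem.

Σ|x[n]|² = (1/N)Σ|X[k]|² = 18.0000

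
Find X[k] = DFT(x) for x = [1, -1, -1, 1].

X[k] = Σ(n=0 to 3) x[n] · ω_4^(nk)
where ω_4 = e^(-2πi/4)

Computing each X[k]:
X[0] = 0
X[1] = 2+2i
X[2] = 0
X[3] = 2-2i

X = [0, 2+2i, 0, 2-2i]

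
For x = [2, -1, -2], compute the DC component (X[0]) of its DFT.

X[0] = Σ(n=0 to 2) x[n] · ω_3^0 = Σ x[n]
= (2) + (-1) + (-2)

X[0] = -1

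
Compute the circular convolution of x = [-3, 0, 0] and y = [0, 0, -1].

(x ⊛ y)[n] = Σ(m=0 to 2) x[m] · y[(n-m) mod 3]

Computing each output sample:
(x ⊛ y)[0] = 0
(x ⊛ y)[1] = 0
(x ⊛ y)[2] = 3

x ⊛ y = [0, 0, 3]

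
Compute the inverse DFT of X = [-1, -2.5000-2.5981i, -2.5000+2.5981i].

x[n] = (1/3) Σ(k=0 to 2) X[k] · e^(2πikn/3)

Computing each x[n]:
x[0] = -2
x[1] = 2
x[2] = -1

x = [-2, 2, -1]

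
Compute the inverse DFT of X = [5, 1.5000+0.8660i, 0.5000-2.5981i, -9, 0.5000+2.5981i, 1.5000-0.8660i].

x[n] = (1/6) Σ(k=0 to 5) X[k] · e^(2πikn/6)

Computing each x[n]:
x[0] = 0
x[1] = 3
x[2] = -2
x[3] = 2
x[4] = 0
x[5] = 2

x = [0, 3, -2, 2, 0, 2]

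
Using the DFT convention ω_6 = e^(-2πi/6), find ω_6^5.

ω_6^5 = e^(-2πi·5/6)
= cos(-2π·5/6) + i·sin(-2π·5/6)
= cos(-10π/6) + i·sin(-10π/6)

ω_6^5 = cos(-10π/6) + i·sin(-10π/6) = 0.5000+0.8660i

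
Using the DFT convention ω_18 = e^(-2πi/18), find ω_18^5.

ω_18^5 = e^(-2πi·5/18)
= cos(-2π·5/18) + i·sin(-2π·5/18)
= cos(-10π/18) + i·sin(-10π/18)

ω_18^5 = cos(-10π/18) + i·sin(-10π/18) = -0.1736-0.9848i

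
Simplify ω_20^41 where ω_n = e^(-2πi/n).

Since ω_20^20 = 1, powers reduce modulo 20.
41 mod 20 = 1
So ω_20^41 = ω_20^1 = e^(-2πi·1/20)

ω_20^41 = ω_20^1 = 0.9511-0.3090i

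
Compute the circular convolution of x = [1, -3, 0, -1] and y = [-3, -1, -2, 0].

(x ⊛ y)[n] = Σ(m=0 to 3) x[m] · y[(n-m) mod 4]

Computing each output sample:
(x ⊛ y)[0] = -2
(x ⊛ y)[1] = 10
(x ⊛ y)[2] = 1
(x ⊛ y)[3] = 9

x ⊛ y = [-2, 10, 1, 9]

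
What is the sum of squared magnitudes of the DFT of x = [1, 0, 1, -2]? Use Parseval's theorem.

Parseval: Σ|x[n]|² = (1/N)Σ|X[k]|², so Σ|X[k]|² = N·Σ|x[n]|² = 4·6.0000

Σ|X[k]|² = N·Σ|x[n]|² = 4·6.0000 = 24.0000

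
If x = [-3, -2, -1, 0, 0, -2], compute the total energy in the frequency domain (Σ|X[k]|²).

Parseval: Σ|x[n]|² = (1/N)Σ|X[k]|², so Σ|X[k]|² = N·Σ|x[n]|² = 6·18.0000

Σ|X[k]|² = N·Σ|x[n]|² = 6·18.0000 = 108.0000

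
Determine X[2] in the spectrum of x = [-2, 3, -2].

X[2] = Σ(n=0 to 2) x[n] · ω_3^(2n) where ω_3 = e^(-2πi/3)
= (-2)·ω_3^0 + (3)·ω_3^2 + (-2)·ω_3^4

X[2] = -2.5000+4.3301i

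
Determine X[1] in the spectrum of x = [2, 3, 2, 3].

X[1] = Σ(n=0 to 3) x[n] · ω_4^(1n) where ω_4 = e^(-2πi/4)
= (2)·ω_4^0 + (3)·ω_4^1 + (2)·ω_4^2 + (3)·ω_4^3

X[1] = 0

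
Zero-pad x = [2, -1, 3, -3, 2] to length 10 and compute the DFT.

Original 5-point DFT: [3, 2.3090-0.6735i, 1.1910+7.4697i, 1.1910-7.4697i, 2.3090+0.6735i]
Zero-padded 10-point DFT provides frequency interpolation.

DFT_10([x, 0, ...]) = [3, 1.4271-0.5878i, 2.3090-0.6735i, -1.9271-0.9511i, 1.1910+7.4697i, 11, 1.1910-7.4697i, -1.9271+0.9511i, 2.3090+0.6735i, 1.4271+0.5878i]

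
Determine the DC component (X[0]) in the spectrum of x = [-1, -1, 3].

X[0] = Σ(n=0 to 2) x[n] · ω_3^0 = Σ x[n]
= (-1) + (-1) + (3)

X[0] = 1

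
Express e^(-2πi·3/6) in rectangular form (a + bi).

ω_6^3 = e^(-2πi·3/6)
= cos(-2π·3/6) + i·sin(-2π·3/6)
= cos(-6π/6) + i·sin(-6π/6)

ω_6^3 = cos(-6π/6) + i·sin(-6π/6) = -1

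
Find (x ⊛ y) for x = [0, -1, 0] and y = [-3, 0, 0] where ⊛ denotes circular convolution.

(x ⊛ y)[n] = Σ(m=0 to 2) x[m] · y[(n-m) mod 3]

Computing each output sample:
(x ⊛ y)[0] = 0
(x ⊛ y)[1] = 3
(x ⊛ y)[2] = 0

x ⊛ y = [0, 3, 0]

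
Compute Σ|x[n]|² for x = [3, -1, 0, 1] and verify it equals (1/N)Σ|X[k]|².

Time domain:
Σ|x[n]|² = |3|² + |-1|² + |0|² + |1|² = 11.0000

Frequency domain:
(1/4)Σ|X[k]|² = (1/4)(|3|² + |3+2i|² + |3|² + |3-2i|²) = (1/4)·44.0000 = 11.0000

Both sides agree, confirming Parseval's theorem.

Σ|x[n]|² = (1/N)Σ|X[k]|² = 11.0000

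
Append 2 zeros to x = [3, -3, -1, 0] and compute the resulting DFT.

Original 4-point DFT: [-1, 4+3i, 5, 4-3i]
Zero-padded 6-point DFT provides frequency interpolation.

DFT_6([x, 0, ...]) = [-1, 2.0000+3.4641i, 5.0000+1.7321i, 5, 5.0000-1.7321i, 2.0000-3.4641i]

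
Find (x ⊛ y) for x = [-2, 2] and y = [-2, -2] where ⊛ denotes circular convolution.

(x ⊛ y)[n] = Σ(m=0 to 1) x[m] · y[(n-m) mod 2]

Computing each output sample:
(x ⊛ y)[0] = 0
(x ⊛ y)[1] = 0

x ⊛ y = [0, 0]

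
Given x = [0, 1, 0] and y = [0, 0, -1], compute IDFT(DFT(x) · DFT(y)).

(x ⊛ y)[n] = Σ(m=0 to 2) x[m] · y[(n-m) mod 3]

Computing each output sample:
(x ⊛ y)[0] = -1
(x ⊛ y)[1] = 0
(x ⊛ y)[2] = 0

x ⊛ y = [-1, 0, 0]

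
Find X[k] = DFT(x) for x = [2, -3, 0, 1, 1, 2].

X[k] = Σ(n=0 to 5) x[n] · ω_6^(nk)
where ω_6 = e^(-2πi/6)

Computing each X[k]:
X[0] = 3
X[1] = 5.1962i
X[2] = 3.0000+3.4641i
X[3] = 3
X[4] = 3.0000-3.4641i
X[5] = -5.1962i

X = [3, 5.1962i, 3.0000+3.4641i, 3, 3.0000-3.4641i, -5.1962i]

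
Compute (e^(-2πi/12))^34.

Since ω_12^12 = 1, powers reduce modulo 12.
34 mod 12 = 10
So ω_12^34 = ω_12^10 = e^(-2πi·10/12)

ω_12^34 = ω_12^10 = 0.5000+0.8660i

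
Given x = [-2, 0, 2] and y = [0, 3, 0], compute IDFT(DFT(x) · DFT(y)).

(x ⊛ y)[n] = Σ(m=0 to 2) x[m] · y[(n-m) mod 3]

Computing each output sample:
(x ⊛ y)[0] = 6
(x ⊛ y)[1] = -6
(x ⊛ y)[2] = 0

x ⊛ y = [6, -6, 0]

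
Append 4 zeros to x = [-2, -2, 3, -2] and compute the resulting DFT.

Original 4-point DFT: [-3, -5, 5, -5]
Zero-padded 8-point DFT provides frequency interpolation.

DFT_8([x, 0, ...]) = [-3, -2.0000-0.1716i, -5, -2.0000+5.8284i, 5, -2.0000-5.8284i, -5, -2.0000+0.1716i]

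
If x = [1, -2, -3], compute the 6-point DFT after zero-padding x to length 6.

Original 3-point DFT: [-4, 3.5000-0.8660i, 3.5000+0.8660i]
Zero-padded 6-point DFT provides frequency interpolation.

DFT_6([x, 0, ...]) = [-4, 1.5000+4.3301i, 3.5000-0.8660i, 0, 3.5000+0.8660i, 1.5000-4.3301i]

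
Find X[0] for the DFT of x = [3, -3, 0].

X[0] = Σ(n=0 to 2) x[n] · ω_3^0 = Σ x[n]
= (3) + (-3) + (0)

X[0] = 0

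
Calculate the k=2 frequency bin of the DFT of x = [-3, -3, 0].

X[2] = Σ(n=0 to 2) x[n] · ω_3^(2n) where ω_3 = e^(-2πi/3)
= (-3)·ω_3^0 + (-3)·ω_3^2 + (0)·ω_3^4

X[2] = -1.5000-2.5981i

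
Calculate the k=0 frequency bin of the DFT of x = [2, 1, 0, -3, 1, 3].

X[0] = Σ(n=0 to 5) x[n] · ω_6^0 = Σ x[n]
= (2) + (1) + (0) + (-3) + (1) + (3)

X[0] = 4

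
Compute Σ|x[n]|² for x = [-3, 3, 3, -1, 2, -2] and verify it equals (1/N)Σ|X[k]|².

Time domain:
Σ|x[n]|² = |-3|² + |3|² + |3|² + |-1|² + |2|² + |-2|² = 36.0000

Frequency domain:
(1/6)Σ|X[k]|² = (1/6)(|2|² + |-4.0000-5.1962i|² + |-7.0000-3.4641i|² + |2|² + |-7.0000+3.4641i|² + |-4.0000+5.1962i|²) = (1/6)·216.0000 = 36.0000

Both sides agree, confirming Parseval's theorem.

Σ|x[n]|² = (1/N)Σ|X[k]|² = 36.0000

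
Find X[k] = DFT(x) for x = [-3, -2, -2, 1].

X[k] = Σ(n=0 to 3) x[n] · ω_4^(nk)
where ω_4 = e^(-2πi/4)

Computing each X[k]:
X[0] = -6
X[1] = -1+3i
X[2] = -4
X[3] = -1-3i

X = [-6, -1+3i, -4, -1-3i]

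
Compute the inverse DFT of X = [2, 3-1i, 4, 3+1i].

x[n] = (1/4) Σ(k=0 to 3) X[k] · e^(2πikn/4)

Computing each x[n]:
x[0] = 3
x[1] = 0
x[2] = 0
x[3] = -1

x = [3, 0, 0, -1]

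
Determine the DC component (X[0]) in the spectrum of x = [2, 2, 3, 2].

X[0] = Σ(n=0 to 3) x[n] · ω_4^0 = Σ x[n]
= (2) + (2) + (3) + (2)

X[0] = 9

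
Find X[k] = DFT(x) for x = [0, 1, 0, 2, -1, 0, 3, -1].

X[k] = Σ(n=0 to 7) x[n] · ω_8^(nk)
where ω_8 = e^(-2πi/8)

Computing each X[k]:
X[0] = 4
X[1] = -0.4142+0.1716i
X[2] = -4
X[3] = 2.4142-5.8284i
X[4] = 0
X[5] = 2.4142+5.8284i
X[6] = -4
X[7] = -0.4142-0.1716i

X = [4, -0.4142+0.1716i, -4, 2.4142-5.8284i, 0, 2.4142+5.8284i, -4, -0.4142-0.1716i]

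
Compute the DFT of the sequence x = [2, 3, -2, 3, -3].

X[k] = Σ(n=0 to 4) x[n] · ω_5^(nk)
where ω_5 = e^(-2πi/5)

Computing each X[k]:
X[0] = 3
X[1] = 1.1910-2.7674i
X[2] = 2.3090-8.2820i
X[3] = 2.3090+8.2820i
X[4] = 1.1910+2.7674i

X = [3, 1.1910-2.7674i, 2.3090-8.2820i, 2.3090+8.2820i, 1.1910+2.7674i]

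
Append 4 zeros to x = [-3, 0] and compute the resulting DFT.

Original 2-point DFT: [-3, -3]
Zero-padded 6-point DFT provides frequency interpolation.

DFT_6([x, 0, ...]) = [-3, -3, -3, -3, -3, -3]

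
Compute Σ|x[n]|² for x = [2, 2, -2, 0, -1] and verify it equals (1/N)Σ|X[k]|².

Time domain:
Σ|x[n]|² = |2|² + |2|² + |-2|² + |0|² + |-1|² = 13.0000

Frequency domain:
(1/5)Σ|X[k]|² = (1/5)(|1|² + |3.9271-1.6776i|² + |0.5729-3.6655i|² + |0.5729+3.6655i|² + |3.9271+1.6776i|²) = (1/5)·65.0000 = 13.0000

Both sides agree, confirming Parseval's theorem.

Σ|x[n]|² = (1/N)Σ|X[k]|² = 13.0000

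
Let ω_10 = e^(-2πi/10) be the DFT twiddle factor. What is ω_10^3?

ω_10^3 = e^(-2πi·3/10)
= cos(-2π·3/10) + i·sin(-2π·3/10)
= cos(-6π/10) + i·sin(-6π/10)

ω_10^3 = cos(-6π/10) + i·sin(-6π/10) = -0.3090-0.9511i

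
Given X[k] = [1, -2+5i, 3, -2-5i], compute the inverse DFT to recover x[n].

x[n] = (1/4) Σ(k=0 to 3) X[k] · e^(2πikn/4)

Computing each x[n]:
x[0] = 0
x[1] = -3
x[2] = 2
x[3] = 2

x = [0, -3, 2, 2]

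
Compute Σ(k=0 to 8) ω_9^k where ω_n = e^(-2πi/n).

Sum of all nth roots of unity equals 0 for n > 1 (geometric series with r ≠ 1).

0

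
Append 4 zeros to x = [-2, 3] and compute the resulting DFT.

Original 2-point DFT: [1, -5]
Zero-padded 6-point DFT provides frequency interpolation.

DFT_6([x, 0, ...]) = [1, -0.5000-2.5981i, -3.5000-2.5981i, -5, -3.5000+2.5981i, -0.5000+2.5981i]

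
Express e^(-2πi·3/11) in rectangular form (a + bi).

ω_11^3 = e^(-2πi·3/11)
= cos(-2π·3/11) + i·sin(-2π·3/11)
= cos(-6π/11) + i·sin(-6π/11)

ω_11^3 = cos(-6π/11) + i·sin(-6π/11) = -0.1423-0.9898i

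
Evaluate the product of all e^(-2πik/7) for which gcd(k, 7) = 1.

The primitive 7th roots of unity are ω_7^k for k coprime to 7: k ∈ {1, 2, 3, 4, 5, 6}
Their product equals the constant term of the cyclotomic polynomial Φ_7(x) up to sign.
For n ≥ 3, the product of all primitive nth roots of unity is 1. (For n=1 it is 1; for n=2 it is -1.)

1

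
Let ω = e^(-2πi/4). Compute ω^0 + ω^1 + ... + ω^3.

Sum of all nth roots of unity equals 0 for n > 1 (geometric series with r ≠ 1).

0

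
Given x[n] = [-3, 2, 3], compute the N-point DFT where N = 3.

X[k] = Σ(n=0 to 2) x[n] · ω_3^(nk)
where ω_3 = e^(-2πi/3)

Computing each X[k]:
X[0] = 2
X[1] = -5.5000+0.8660i
X[2] = -5.5000-0.8660i

X = [2, -5.5000+0.8660i, -5.5000-0.8660i]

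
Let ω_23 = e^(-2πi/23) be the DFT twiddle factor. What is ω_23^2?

ω_23^2 = e^(-2πi·2/23)
= cos(-2π·2/23) + i·sin(-2π·2/23)
= cos(-4π/23) + i·sin(-4π/23)

ω_23^2 = cos(-4π/23) + i·sin(-4π/23) = 0.8544-0.5196i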